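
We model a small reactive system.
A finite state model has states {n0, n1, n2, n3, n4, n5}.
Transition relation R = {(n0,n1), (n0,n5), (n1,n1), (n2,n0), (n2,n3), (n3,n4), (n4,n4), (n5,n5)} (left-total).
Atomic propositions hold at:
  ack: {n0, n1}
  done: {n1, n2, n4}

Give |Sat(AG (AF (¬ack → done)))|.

3

Sat(¬ack) = {n2, n3, n4, n5}
Sat(¬ack → done) = {n0, n1, n2, n4}
AF (¬ack → done): least fixpoint, start Z0 = {n0, n1, n2, n4}, add states with every successor in Z. Z1 = {n0, n1, n2, n3, n4}; fixed.
Sat(AF (¬ack → done)) = {n0, n1, n2, n3, n4}
AG (AF (¬ack → done)): greatest fixpoint, start Z0 = {n0, n1, n2, n3, n4}, keep only states in Sat with every successor in Z. Z1 = {n1, n2, n3, n4}; Z2 = {n1, n3, n4}; fixed.
Sat(AG (AF (¬ack → done))) = {n1, n3, n4}
|Sat(AG (AF (¬ack → done)))| = |{n1, n3, n4}| = 3.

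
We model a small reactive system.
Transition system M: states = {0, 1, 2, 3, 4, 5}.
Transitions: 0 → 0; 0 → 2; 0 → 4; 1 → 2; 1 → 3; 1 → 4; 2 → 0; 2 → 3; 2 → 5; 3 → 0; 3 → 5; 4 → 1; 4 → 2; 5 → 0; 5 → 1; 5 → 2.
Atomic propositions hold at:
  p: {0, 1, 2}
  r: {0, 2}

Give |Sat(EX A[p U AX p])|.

Sat(AX p) = {s : every successor in {0, 1, 2}} = {4, 5}
A[p U AX p]: least fixpoint, start Z0 = Sat(AX p) = {4, 5}, add states in Sat(p) with every successor in Z. Already a fixed point.
Sat(A[p U AX p]) = {4, 5}
Sat(EX A[p U AX p]) = {s : some successor in {4, 5}} = {0, 1, 2, 3}
|Sat(EX A[p U AX p])| = |{0, 1, 2, 3}| = 4.

4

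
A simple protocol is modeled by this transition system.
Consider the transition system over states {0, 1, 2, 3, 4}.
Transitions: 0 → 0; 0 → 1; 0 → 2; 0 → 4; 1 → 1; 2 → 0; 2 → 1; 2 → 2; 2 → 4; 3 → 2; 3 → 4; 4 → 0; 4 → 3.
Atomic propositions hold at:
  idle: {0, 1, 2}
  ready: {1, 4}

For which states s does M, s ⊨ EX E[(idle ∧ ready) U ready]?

{0, 1, 2, 3}

Sat(idle ∧ ready) = {1}
E[(idle ∧ ready) U ready]: least fixpoint, start Z0 = Sat(ready) = {1, 4}, add states in Sat(idle ∧ ready) with some successor in Z. Already a fixed point.
Sat(E[(idle ∧ ready) U ready]) = {1, 4}
Sat(EX E[(idle ∧ ready) U ready]) = {s : some successor in {1, 4}} = {0, 1, 2, 3}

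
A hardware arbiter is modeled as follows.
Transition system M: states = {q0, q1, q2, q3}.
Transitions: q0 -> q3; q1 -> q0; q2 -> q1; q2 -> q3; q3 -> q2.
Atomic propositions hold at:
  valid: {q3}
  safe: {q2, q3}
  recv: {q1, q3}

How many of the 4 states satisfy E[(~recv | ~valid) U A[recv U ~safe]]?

3

Sat(~recv) = {q0, q2}
Sat(~valid) = {q0, q1, q2}
Sat(~recv | ~valid) = {q0, q1, q2}
Sat(~safe) = {q0, q1}
A[recv U ~safe]: least fixpoint, start Z0 = Sat(~safe) = {q0, q1}, add states in Sat(recv) with every successor in Z. Already a fixed point.
Sat(A[recv U ~safe]) = {q0, q1}
E[(~recv | ~valid) U A[recv U ~safe]]: least fixpoint, start Z0 = Sat(A[recv U ~safe]) = {q0, q1}, add states in Sat(~recv | ~valid) with some successor in Z. Z1 = {q0, q1, q2}; fixed.
Sat(E[(~recv | ~valid) U A[recv U ~safe]]) = {q0, q1, q2}
|Sat(E[(~recv | ~valid) U A[recv U ~safe]])| = |{q0, q1, q2}| = 3.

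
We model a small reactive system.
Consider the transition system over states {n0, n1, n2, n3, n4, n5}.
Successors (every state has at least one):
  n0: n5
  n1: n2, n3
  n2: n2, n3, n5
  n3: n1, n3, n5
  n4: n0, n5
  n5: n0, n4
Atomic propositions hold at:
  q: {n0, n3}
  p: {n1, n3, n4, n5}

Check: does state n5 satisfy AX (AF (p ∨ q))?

Yes

Sat(p ∨ q) = {n0, n1, n3, n4, n5}
AF (p ∨ q): least fixpoint, start Z0 = {n0, n1, n3, n4, n5}, add states with every successor in Z. Already a fixed point.
Sat(AF (p ∨ q)) = {n0, n1, n3, n4, n5}
Sat(AX (AF (p ∨ q))) = {s : every successor in {n0, n1, n3, n4, n5}} = {n0, n3, n4, n5}
n5 ∈ Sat(AX (AF (p ∨ q))) = {n0, n3, n4, n5}, so the formula holds at n5.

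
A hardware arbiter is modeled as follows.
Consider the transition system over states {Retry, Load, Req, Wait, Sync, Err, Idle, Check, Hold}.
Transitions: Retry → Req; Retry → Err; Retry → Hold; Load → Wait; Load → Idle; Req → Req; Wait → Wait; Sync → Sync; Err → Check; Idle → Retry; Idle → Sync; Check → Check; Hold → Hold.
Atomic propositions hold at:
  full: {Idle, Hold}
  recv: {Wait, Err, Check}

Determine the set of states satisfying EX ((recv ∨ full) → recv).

{Retry, Load, Req, Wait, Sync, Err, Idle, Check}

Sat(recv ∨ full) = {Wait, Err, Idle, Check, Hold}
Sat((recv ∨ full) → recv) = {Retry, Load, Req, Wait, Sync, Err, Check}
Sat(EX ((recv ∨ full) → recv)) = {s : some successor in {Retry, Load, Req, Wait, Sync, Err, Check}} = {Retry, Load, Req, Wait, Sync, Err, Idle, Check}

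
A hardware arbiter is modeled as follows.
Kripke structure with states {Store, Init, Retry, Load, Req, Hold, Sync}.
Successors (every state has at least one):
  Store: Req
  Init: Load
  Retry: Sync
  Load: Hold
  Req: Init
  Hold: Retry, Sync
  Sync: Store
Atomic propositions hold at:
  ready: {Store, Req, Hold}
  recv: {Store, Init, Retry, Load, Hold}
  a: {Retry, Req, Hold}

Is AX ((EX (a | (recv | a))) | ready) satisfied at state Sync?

Yes

Sat(recv | a) = {Store, Init, Retry, Load, Req, Hold}
Sat(a | (recv | a)) = {Store, Init, Retry, Load, Req, Hold}
Sat(EX (a | (recv | a))) = {s : some successor in {Store, Init, Retry, Load, Req, Hold}} = {Store, Init, Load, Req, Hold, Sync}
Sat((EX (a | (recv | a))) | ready) = {Store, Init, Load, Req, Hold, Sync}
Sat(AX ((EX (a | (recv | a))) | ready)) = {s : every successor in {Store, Init, Load, Req, Hold, Sync}} = {Store, Init, Retry, Load, Req, Sync}
Sync ∈ Sat(AX ((EX (a | (recv | a))) | ready)) = {Store, Init, Retry, Load, Req, Sync}, so the formula holds at Sync.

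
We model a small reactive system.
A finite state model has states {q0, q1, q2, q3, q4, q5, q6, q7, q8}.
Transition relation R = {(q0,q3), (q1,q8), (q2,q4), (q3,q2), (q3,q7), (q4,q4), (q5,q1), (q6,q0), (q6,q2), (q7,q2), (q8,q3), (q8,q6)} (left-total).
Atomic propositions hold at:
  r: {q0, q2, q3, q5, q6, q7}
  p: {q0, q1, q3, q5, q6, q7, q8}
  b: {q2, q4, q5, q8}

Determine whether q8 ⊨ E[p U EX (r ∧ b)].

Sat(r ∧ b) = {q2, q5}
Sat(EX (r ∧ b)) = {s : some successor in {q2, q5}} = {q3, q6, q7}
E[p U EX (r ∧ b)]: least fixpoint, start Z0 = Sat(EX (r ∧ b)) = {q3, q6, q7}, add states in Sat(p) with some successor in Z. Z1 = {q0, q3, q6, q7, q8}; Z2 = {q0, q1, q3, q6, q7, q8}; Z3 = {q0, q1, q3, q5, q6, q7, q8}; fixed.
Sat(E[p U EX (r ∧ b)]) = {q0, q1, q3, q5, q6, q7, q8}
q8 ∈ Sat(E[p U EX (r ∧ b)]) = {q0, q1, q3, q5, q6, q7, q8}, so the formula holds at q8.

Yes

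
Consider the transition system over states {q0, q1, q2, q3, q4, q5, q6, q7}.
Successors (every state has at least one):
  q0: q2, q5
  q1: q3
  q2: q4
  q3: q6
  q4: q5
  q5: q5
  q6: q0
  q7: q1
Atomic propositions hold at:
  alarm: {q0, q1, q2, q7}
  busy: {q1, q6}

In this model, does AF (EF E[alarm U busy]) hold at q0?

No

E[alarm U busy]: least fixpoint, start Z0 = Sat(busy) = {q1, q6}, add states in Sat(alarm) with some successor in Z. Z1 = {q1, q6, q7}; fixed.
Sat(E[alarm U busy]) = {q1, q6, q7}
EF E[alarm U busy]: least fixpoint, start Z0 = {q1, q6, q7}, add states with some successor in Z. Z1 = {q1, q3, q6, q7}; fixed.
Sat(EF E[alarm U busy]) = {q1, q3, q6, q7}
AF (EF E[alarm U busy]): least fixpoint, start Z0 = {q1, q3, q6, q7}, add states with every successor in Z. Already a fixed point.
Sat(AF (EF E[alarm U busy])) = {q1, q3, q6, q7}
q0 ∉ Sat(AF (EF E[alarm U busy])) = {q1, q3, q6, q7}, so the formula does not hold at q0.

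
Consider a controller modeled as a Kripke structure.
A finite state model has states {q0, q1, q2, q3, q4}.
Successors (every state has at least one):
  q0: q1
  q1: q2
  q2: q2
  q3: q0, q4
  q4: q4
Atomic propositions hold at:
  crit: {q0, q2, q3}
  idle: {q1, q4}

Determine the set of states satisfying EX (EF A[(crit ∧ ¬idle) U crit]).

{q0, q1, q2, q3}

Sat(¬idle) = {q0, q2, q3}
Sat(crit ∧ ¬idle) = {q0, q2, q3}
A[(crit ∧ ¬idle) U crit]: least fixpoint, start Z0 = Sat(crit) = {q0, q2, q3}, add states in Sat(crit ∧ ¬idle) with every successor in Z. Already a fixed point.
Sat(A[(crit ∧ ¬idle) U crit]) = {q0, q2, q3}
EF A[(crit ∧ ¬idle) U crit]: least fixpoint, start Z0 = {q0, q2, q3}, add states with some successor in Z. Z1 = {q0, q1, q2, q3}; fixed.
Sat(EF A[(crit ∧ ¬idle) U crit]) = {q0, q1, q2, q3}
Sat(EX (EF A[(crit ∧ ¬idle) U crit])) = {s : some successor in {q0, q1, q2, q3}} = {q0, q1, q2, q3}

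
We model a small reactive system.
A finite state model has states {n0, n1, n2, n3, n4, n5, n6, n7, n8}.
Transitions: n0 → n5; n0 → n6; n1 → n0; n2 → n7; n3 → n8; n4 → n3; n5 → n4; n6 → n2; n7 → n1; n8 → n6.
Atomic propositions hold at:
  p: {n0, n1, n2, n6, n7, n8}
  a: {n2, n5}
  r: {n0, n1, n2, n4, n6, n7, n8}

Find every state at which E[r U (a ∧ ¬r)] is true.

{n0, n1, n2, n5, n6, n7, n8}

Sat(¬r) = {n3, n5}
Sat(a ∧ ¬r) = {n5}
E[r U (a ∧ ¬r)]: least fixpoint, start Z0 = Sat((a ∧ ¬r)) = {n5}, add states in Sat(r) with some successor in Z. Z1 = {n0, n5}; Z2 = {n0, n1, n5}; Z3 = {n0, n1, n5, n7}; Z4 = {n0, n1, n2, n5, n7}; Z5 = {n0, n1, n2, n5, n6, n7}; Z6 = {n0, n1, n2, n5, n6, n7, n8}; fixed.
Sat(E[r U (a ∧ ¬r)]) = {n0, n1, n2, n5, n6, n7, n8}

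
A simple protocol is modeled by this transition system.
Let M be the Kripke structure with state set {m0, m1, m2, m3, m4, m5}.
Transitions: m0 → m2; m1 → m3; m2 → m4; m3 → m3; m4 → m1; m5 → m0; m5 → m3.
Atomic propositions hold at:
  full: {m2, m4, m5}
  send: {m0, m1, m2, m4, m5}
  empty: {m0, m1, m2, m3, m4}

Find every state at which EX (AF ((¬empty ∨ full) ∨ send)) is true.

{m0, m2, m4, m5}

Sat(¬empty) = {m5}
Sat(¬empty ∨ full) = {m2, m4, m5}
Sat((¬empty ∨ full) ∨ send) = {m0, m1, m2, m4, m5}
AF ((¬empty ∨ full) ∨ send): least fixpoint, start Z0 = {m0, m1, m2, m4, m5}, add states with every successor in Z. Already a fixed point.
Sat(AF ((¬empty ∨ full) ∨ send)) = {m0, m1, m2, m4, m5}
Sat(EX (AF ((¬empty ∨ full) ∨ send))) = {s : some successor in {m0, m1, m2, m4, m5}} = {m0, m2, m4, m5}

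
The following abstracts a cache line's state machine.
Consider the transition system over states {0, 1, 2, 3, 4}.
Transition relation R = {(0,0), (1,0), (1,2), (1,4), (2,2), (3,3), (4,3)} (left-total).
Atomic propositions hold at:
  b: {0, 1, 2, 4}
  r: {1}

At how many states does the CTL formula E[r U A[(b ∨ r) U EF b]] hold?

Sat(b ∨ r) = {0, 1, 2, 4}
EF b: least fixpoint, start Z0 = {0, 1, 2, 4}, add states with some successor in Z. Already a fixed point.
Sat(EF b) = {0, 1, 2, 4}
A[(b ∨ r) U EF b]: least fixpoint, start Z0 = Sat(EF b) = {0, 1, 2, 4}, add states in Sat(b ∨ r) with every successor in Z. Already a fixed point.
Sat(A[(b ∨ r) U EF b]) = {0, 1, 2, 4}
E[r U A[(b ∨ r) U EF b]]: least fixpoint, start Z0 = Sat(A[(b ∨ r) U EF b]) = {0, 1, 2, 4}, add states in Sat(r) with some successor in Z. Already a fixed point.
Sat(E[r U A[(b ∨ r) U EF b]]) = {0, 1, 2, 4}
|Sat(E[r U A[(b ∨ r) U EF b]])| = |{0, 1, 2, 4}| = 4.

4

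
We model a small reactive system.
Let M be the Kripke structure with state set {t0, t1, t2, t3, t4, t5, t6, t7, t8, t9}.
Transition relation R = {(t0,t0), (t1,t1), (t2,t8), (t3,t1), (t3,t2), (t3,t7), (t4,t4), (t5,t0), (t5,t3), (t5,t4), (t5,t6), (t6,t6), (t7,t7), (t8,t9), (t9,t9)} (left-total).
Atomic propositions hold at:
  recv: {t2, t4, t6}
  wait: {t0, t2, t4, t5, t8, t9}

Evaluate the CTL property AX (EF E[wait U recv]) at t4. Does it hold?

Yes

E[wait U recv]: least fixpoint, start Z0 = Sat(recv) = {t2, t4, t6}, add states in Sat(wait) with some successor in Z. Z1 = {t2, t4, t5, t6}; fixed.
Sat(E[wait U recv]) = {t2, t4, t5, t6}
EF E[wait U recv]: least fixpoint, start Z0 = {t2, t4, t5, t6}, add states with some successor in Z. Z1 = {t2, t3, t4, t5, t6}; fixed.
Sat(EF E[wait U recv]) = {t2, t3, t4, t5, t6}
Sat(AX (EF E[wait U recv])) = {s : every successor in {t2, t3, t4, t5, t6}} = {t4, t6}
t4 ∈ Sat(AX (EF E[wait U recv])) = {t4, t6}, so the formula holds at t4.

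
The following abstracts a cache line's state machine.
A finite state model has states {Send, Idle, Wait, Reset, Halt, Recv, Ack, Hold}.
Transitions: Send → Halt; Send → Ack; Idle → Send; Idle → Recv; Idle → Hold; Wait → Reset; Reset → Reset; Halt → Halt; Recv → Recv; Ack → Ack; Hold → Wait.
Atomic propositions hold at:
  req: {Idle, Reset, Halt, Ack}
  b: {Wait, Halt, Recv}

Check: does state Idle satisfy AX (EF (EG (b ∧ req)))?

No

Sat(b ∧ req) = {Halt}
EG (b ∧ req): greatest fixpoint, start Z0 = {Halt}, keep only states in Sat with some successor in Z. Already a fixed point.
Sat(EG (b ∧ req)) = {Halt}
EF (EG (b ∧ req)): least fixpoint, start Z0 = {Halt}, add states with some successor in Z. Z1 = {Send, Halt}; Z2 = {Send, Idle, Halt}; fixed.
Sat(EF (EG (b ∧ req))) = {Send, Idle, Halt}
Sat(AX (EF (EG (b ∧ req)))) = {s : every successor in {Send, Idle, Halt}} = {Halt}
Idle ∉ Sat(AX (EF (EG (b ∧ req)))) = {Halt}, so the formula does not hold at Idle.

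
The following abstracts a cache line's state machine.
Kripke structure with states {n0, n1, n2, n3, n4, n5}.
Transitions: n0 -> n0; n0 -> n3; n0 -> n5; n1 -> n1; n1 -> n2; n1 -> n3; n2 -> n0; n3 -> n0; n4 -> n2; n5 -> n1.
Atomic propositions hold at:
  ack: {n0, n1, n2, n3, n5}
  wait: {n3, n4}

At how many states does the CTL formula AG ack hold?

AG ack: greatest fixpoint, start Z0 = {n0, n1, n2, n3, n5}, keep only states in Sat with every successor in Z. Already a fixed point.
Sat(AG ack) = {n0, n1, n2, n3, n5}
|Sat(AG ack)| = |{n0, n1, n2, n3, n5}| = 5.

5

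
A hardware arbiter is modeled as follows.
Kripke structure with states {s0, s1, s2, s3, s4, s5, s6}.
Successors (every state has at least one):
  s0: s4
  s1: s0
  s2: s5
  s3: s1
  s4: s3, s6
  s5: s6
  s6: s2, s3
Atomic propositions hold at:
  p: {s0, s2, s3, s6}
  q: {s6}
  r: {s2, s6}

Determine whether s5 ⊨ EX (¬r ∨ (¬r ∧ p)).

Sat(¬r) = {s0, s1, s3, s4, s5}
Sat(¬r ∧ p) = {s0, s3}
Sat(¬r ∨ (¬r ∧ p)) = {s0, s1, s3, s4, s5}
Sat(EX (¬r ∨ (¬r ∧ p))) = {s : some successor in {s0, s1, s3, s4, s5}} = {s0, s1, s2, s3, s4, s6}
s5 ∉ Sat(EX (¬r ∨ (¬r ∧ p))) = {s0, s1, s2, s3, s4, s6}, so the formula does not hold at s5.

No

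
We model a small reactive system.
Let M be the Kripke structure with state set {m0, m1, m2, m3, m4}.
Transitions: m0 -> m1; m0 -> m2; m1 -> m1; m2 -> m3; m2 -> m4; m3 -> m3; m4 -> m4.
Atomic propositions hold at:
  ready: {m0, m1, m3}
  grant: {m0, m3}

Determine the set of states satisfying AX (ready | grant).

Sat(ready | grant) = {m0, m1, m3}
Sat(AX (ready | grant)) = {s : every successor in {m0, m1, m3}} = {m1, m3}

{m1, m3}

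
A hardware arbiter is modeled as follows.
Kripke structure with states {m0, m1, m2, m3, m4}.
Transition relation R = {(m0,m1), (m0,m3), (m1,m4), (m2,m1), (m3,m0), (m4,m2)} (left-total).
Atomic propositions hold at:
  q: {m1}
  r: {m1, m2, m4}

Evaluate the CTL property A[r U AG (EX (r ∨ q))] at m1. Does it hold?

Sat(r ∨ q) = {m1, m2, m4}
Sat(EX (r ∨ q)) = {s : some successor in {m1, m2, m4}} = {m0, m1, m2, m4}
AG (EX (r ∨ q)): greatest fixpoint, start Z0 = {m0, m1, m2, m4}, keep only states in Sat with every successor in Z. Z1 = {m1, m2, m4}; fixed.
Sat(AG (EX (r ∨ q))) = {m1, m2, m4}
A[r U AG (EX (r ∨ q))]: least fixpoint, start Z0 = Sat(AG (EX (r ∨ q))) = {m1, m2, m4}, add states in Sat(r) with every successor in Z. Already a fixed point.
Sat(A[r U AG (EX (r ∨ q))]) = {m1, m2, m4}
m1 ∈ Sat(A[r U AG (EX (r ∨ q))]) = {m1, m2, m4}, so the formula holds at m1.

Yes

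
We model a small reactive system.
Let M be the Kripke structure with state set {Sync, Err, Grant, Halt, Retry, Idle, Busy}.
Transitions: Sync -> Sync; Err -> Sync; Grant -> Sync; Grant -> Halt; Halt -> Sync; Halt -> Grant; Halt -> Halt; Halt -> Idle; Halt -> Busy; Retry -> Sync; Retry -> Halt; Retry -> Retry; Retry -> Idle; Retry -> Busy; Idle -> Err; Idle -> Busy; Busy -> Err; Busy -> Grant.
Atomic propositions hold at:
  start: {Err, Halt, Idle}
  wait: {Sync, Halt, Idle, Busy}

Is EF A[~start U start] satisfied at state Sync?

Sat(~start) = {Sync, Grant, Retry, Busy}
A[~start U start]: least fixpoint, start Z0 = Sat(start) = {Err, Halt, Idle}, add states in Sat(~start) with every successor in Z. Already a fixed point.
Sat(A[~start U start]) = {Err, Halt, Idle}
EF A[~start U start]: least fixpoint, start Z0 = {Err, Halt, Idle}, add states with some successor in Z. Z1 = {Err, Grant, Halt, Retry, Idle, Busy}; fixed.
Sat(EF A[~start U start]) = {Err, Grant, Halt, Retry, Idle, Busy}
Sync ∉ Sat(EF A[~start U start]) = {Err, Grant, Halt, Retry, Idle, Busy}, so the formula does not hold at Sync.

No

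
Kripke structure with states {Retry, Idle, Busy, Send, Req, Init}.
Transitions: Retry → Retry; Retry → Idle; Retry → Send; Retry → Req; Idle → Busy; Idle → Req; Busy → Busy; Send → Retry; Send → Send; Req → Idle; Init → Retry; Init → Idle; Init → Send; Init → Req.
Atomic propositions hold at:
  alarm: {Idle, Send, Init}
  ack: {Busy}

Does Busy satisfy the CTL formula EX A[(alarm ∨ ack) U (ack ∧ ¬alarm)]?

Yes

Sat(alarm ∨ ack) = {Idle, Busy, Send, Init}
Sat(¬alarm) = {Retry, Busy, Req}
Sat(ack ∧ ¬alarm) = {Busy}
A[(alarm ∨ ack) U (ack ∧ ¬alarm)]: least fixpoint, start Z0 = Sat((ack ∧ ¬alarm)) = {Busy}, add states in Sat(alarm ∨ ack) with every successor in Z. Already a fixed point.
Sat(A[(alarm ∨ ack) U (ack ∧ ¬alarm)]) = {Busy}
Sat(EX A[(alarm ∨ ack) U (ack ∧ ¬alarm)]) = {s : some successor in {Busy}} = {Idle, Busy}
Busy ∈ Sat(EX A[(alarm ∨ ack) U (ack ∧ ¬alarm)]) = {Idle, Busy}, so the formula holds at Busy.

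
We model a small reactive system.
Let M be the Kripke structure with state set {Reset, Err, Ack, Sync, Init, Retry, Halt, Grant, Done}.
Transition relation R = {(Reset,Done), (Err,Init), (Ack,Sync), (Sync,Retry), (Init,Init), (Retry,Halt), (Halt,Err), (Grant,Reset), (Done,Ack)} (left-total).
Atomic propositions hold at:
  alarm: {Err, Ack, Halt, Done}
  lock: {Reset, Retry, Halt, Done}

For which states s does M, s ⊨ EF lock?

EF lock: least fixpoint, start Z0 = {Reset, Retry, Halt, Done}, add states with some successor in Z. Z1 = {Reset, Sync, Retry, Halt, Grant, Done}; Z2 = {Reset, Ack, Sync, Retry, Halt, Grant, Done}; fixed.
Sat(EF lock) = {Reset, Ack, Sync, Retry, Halt, Grant, Done}

{Reset, Ack, Sync, Retry, Halt, Grant, Done}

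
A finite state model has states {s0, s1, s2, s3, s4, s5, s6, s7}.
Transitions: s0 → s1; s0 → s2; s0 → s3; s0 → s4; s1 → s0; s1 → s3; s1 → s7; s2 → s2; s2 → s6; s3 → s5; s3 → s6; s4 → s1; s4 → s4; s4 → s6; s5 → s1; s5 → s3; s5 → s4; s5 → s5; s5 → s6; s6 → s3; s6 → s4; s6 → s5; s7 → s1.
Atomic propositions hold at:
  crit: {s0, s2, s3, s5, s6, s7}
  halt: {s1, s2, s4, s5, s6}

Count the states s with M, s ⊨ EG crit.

EG crit: greatest fixpoint, start Z0 = {s0, s2, s3, s5, s6, s7}, keep only states in Sat with some successor in Z. Z1 = {s0, s2, s3, s5, s6}; fixed.
Sat(EG crit) = {s0, s2, s3, s5, s6}
|Sat(EG crit)| = |{s0, s2, s3, s5, s6}| = 5.

5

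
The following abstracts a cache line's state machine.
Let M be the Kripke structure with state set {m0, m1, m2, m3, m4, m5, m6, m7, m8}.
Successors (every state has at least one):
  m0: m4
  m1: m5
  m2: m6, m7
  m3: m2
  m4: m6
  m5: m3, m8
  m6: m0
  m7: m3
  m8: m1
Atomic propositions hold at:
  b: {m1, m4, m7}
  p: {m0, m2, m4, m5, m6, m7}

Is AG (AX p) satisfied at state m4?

Sat(AX p) = {s : every successor in {m0, m2, m4, m5, m6, m7}} = {m0, m1, m2, m3, m4, m6}
AG (AX p): greatest fixpoint, start Z0 = {m0, m1, m2, m3, m4, m6}, keep only states in Sat with every successor in Z. Z1 = {m0, m3, m4, m6}; Z2 = {m0, m4, m6}; fixed.
Sat(AG (AX p)) = {m0, m4, m6}
m4 ∈ Sat(AG (AX p)) = {m0, m4, m6}, so the formula holds at m4.

Yes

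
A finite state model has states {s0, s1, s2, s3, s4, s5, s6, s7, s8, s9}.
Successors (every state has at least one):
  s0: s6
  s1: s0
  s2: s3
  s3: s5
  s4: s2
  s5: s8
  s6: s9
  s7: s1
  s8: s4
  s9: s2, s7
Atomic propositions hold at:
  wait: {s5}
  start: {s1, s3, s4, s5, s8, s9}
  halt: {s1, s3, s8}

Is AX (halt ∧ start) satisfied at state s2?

Yes

Sat(halt ∧ start) = {s1, s3, s8}
Sat(AX (halt ∧ start)) = {s : every successor in {s1, s3, s8}} = {s2, s5, s7}
s2 ∈ Sat(AX (halt ∧ start)) = {s2, s5, s7}, so the formula holds at s2.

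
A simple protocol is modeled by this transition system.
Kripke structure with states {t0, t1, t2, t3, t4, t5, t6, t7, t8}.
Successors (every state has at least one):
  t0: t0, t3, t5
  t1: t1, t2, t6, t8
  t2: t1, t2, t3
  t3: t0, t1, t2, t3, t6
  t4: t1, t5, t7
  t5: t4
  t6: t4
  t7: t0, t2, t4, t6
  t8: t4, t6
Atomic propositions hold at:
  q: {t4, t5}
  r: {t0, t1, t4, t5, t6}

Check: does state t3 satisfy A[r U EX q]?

No

Sat(EX q) = {s : some successor in {t4, t5}} = {t0, t4, t5, t6, t7, t8}
A[r U EX q]: least fixpoint, start Z0 = Sat(EX q) = {t0, t4, t5, t6, t7, t8}, add states in Sat(r) with every successor in Z. Already a fixed point.
Sat(A[r U EX q]) = {t0, t4, t5, t6, t7, t8}
t3 ∉ Sat(A[r U EX q]) = {t0, t4, t5, t6, t7, t8}, so the formula does not hold at t3.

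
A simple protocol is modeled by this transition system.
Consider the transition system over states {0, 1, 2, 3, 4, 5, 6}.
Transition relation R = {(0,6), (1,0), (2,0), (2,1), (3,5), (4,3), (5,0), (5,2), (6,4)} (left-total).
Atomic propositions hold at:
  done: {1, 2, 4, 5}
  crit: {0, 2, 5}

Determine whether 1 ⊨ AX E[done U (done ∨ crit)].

Yes

Sat(done ∨ crit) = {0, 1, 2, 4, 5}
E[done U (done ∨ crit)]: least fixpoint, start Z0 = Sat((done ∨ crit)) = {0, 1, 2, 4, 5}, add states in Sat(done) with some successor in Z. Already a fixed point.
Sat(E[done U (done ∨ crit)]) = {0, 1, 2, 4, 5}
Sat(AX E[done U (done ∨ crit)]) = {s : every successor in {0, 1, 2, 4, 5}} = {1, 2, 3, 5, 6}
1 ∈ Sat(AX E[done U (done ∨ crit)]) = {1, 2, 3, 5, 6}, so the formula holds at 1.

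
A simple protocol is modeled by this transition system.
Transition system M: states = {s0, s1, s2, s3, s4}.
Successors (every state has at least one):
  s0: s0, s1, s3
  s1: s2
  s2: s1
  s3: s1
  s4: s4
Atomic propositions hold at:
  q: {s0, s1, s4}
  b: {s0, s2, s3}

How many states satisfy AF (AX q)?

Sat(AX q) = {s : every successor in {s0, s1, s4}} = {s2, s3, s4}
AF (AX q): least fixpoint, start Z0 = {s2, s3, s4}, add states with every successor in Z. Z1 = {s1, s2, s3, s4}; fixed.
Sat(AF (AX q)) = {s1, s2, s3, s4}
|Sat(AF (AX q))| = |{s1, s2, s3, s4}| = 4.

4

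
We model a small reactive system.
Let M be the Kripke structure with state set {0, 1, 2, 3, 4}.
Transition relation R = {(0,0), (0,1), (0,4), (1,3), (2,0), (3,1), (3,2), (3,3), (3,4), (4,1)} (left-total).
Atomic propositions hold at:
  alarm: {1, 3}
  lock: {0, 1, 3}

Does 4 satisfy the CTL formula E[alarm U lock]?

No

E[alarm U lock]: least fixpoint, start Z0 = Sat(lock) = {0, 1, 3}, add states in Sat(alarm) with some successor in Z. Already a fixed point.
Sat(E[alarm U lock]) = {0, 1, 3}
4 ∉ Sat(E[alarm U lock]) = {0, 1, 3}, so the formula does not hold at 4.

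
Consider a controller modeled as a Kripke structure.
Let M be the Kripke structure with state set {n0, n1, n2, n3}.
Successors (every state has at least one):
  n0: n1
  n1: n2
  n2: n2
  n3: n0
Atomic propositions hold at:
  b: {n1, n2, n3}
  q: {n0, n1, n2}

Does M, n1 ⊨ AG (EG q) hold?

EG q: greatest fixpoint, start Z0 = {n0, n1, n2}, keep only states in Sat with some successor in Z. Already a fixed point.
Sat(EG q) = {n0, n1, n2}
AG (EG q): greatest fixpoint, start Z0 = {n0, n1, n2}, keep only states in Sat with every successor in Z. Already a fixed point.
Sat(AG (EG q)) = {n0, n1, n2}
n1 ∈ Sat(AG (EG q)) = {n0, n1, n2}, so the formula holds at n1.

Yes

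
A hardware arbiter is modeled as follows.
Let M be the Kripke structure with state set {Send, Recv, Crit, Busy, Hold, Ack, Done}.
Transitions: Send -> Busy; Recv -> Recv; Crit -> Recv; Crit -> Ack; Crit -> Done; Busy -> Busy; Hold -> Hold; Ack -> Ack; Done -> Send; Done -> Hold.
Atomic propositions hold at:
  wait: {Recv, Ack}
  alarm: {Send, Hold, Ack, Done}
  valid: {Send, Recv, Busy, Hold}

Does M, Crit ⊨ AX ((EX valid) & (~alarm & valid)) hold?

No

Sat(EX valid) = {s : some successor in {Send, Recv, Busy, Hold}} = {Send, Recv, Crit, Busy, Hold, Done}
Sat(~alarm) = {Recv, Crit, Busy}
Sat(~alarm & valid) = {Recv, Busy}
Sat((EX valid) & (~alarm & valid)) = {Recv, Busy}
Sat(AX ((EX valid) & (~alarm & valid))) = {s : every successor in {Recv, Busy}} = {Send, Recv, Busy}
Crit ∉ Sat(AX ((EX valid) & (~alarm & valid))) = {Send, Recv, Busy}, so the formula does not hold at Crit.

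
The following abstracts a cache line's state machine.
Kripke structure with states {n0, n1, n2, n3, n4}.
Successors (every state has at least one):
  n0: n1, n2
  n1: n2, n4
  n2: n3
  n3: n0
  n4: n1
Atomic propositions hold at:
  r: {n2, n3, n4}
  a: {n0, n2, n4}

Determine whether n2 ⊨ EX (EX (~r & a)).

Sat(~r) = {n0, n1}
Sat(~r & a) = {n0}
Sat(EX (~r & a)) = {s : some successor in {n0}} = {n3}
Sat(EX (EX (~r & a))) = {s : some successor in {n3}} = {n2}
n2 ∈ Sat(EX (EX (~r & a))) = {n2}, so the formula holds at n2.

Yes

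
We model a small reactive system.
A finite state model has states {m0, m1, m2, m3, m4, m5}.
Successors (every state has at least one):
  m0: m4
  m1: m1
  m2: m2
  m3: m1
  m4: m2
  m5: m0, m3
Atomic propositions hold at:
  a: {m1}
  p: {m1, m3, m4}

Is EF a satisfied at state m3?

EF a: least fixpoint, start Z0 = {m1}, add states with some successor in Z. Z1 = {m1, m3}; Z2 = {m1, m3, m5}; fixed.
Sat(EF a) = {m1, m3, m5}
m3 ∈ Sat(EF a) = {m1, m3, m5}, so the formula holds at m3.

Yes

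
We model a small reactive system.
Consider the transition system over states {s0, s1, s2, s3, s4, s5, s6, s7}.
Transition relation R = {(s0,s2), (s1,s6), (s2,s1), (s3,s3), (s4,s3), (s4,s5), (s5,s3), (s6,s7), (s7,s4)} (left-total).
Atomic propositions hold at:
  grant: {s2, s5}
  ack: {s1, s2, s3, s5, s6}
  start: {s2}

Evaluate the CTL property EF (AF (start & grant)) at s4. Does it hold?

No

Sat(start & grant) = {s2}
AF (start & grant): least fixpoint, start Z0 = {s2}, add states with every successor in Z. Z1 = {s0, s2}; fixed.
Sat(AF (start & grant)) = {s0, s2}
EF (AF (start & grant)): least fixpoint, start Z0 = {s0, s2}, add states with some successor in Z. Already a fixed point.
Sat(EF (AF (start & grant))) = {s0, s2}
s4 ∉ Sat(EF (AF (start & grant))) = {s0, s2}, so the formula does not hold at s4.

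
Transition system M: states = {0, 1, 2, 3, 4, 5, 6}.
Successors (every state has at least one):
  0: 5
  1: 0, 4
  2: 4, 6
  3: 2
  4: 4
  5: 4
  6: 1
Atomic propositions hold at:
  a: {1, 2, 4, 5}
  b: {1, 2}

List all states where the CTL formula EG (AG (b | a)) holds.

Sat(b | a) = {1, 2, 4, 5}
AG (b | a): greatest fixpoint, start Z0 = {1, 2, 4, 5}, keep only states in Sat with every successor in Z. Z1 = {4, 5}; fixed.
Sat(AG (b | a)) = {4, 5}
EG (AG (b | a)): greatest fixpoint, start Z0 = {4, 5}, keep only states in Sat with some successor in Z. Already a fixed point.
Sat(EG (AG (b | a))) = {4, 5}

{4, 5}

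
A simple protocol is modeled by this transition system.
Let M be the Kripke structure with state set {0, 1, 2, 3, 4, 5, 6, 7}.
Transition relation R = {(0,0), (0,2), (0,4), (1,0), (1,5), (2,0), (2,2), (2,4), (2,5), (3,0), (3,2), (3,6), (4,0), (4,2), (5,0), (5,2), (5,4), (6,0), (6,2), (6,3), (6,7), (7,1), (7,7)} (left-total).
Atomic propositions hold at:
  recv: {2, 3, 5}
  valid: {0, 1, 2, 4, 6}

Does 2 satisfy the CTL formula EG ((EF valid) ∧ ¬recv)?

EF valid: least fixpoint, start Z0 = {0, 1, 2, 4, 6}, add states with some successor in Z. Z1 = {0, 1, 2, 3, 4, 5, 6, 7}; fixed.
Sat(EF valid) = {0, 1, 2, 3, 4, 5, 6, 7}
Sat(¬recv) = {0, 1, 4, 6, 7}
Sat((EF valid) ∧ ¬recv) = {0, 1, 4, 6, 7}
EG ((EF valid) ∧ ¬recv): greatest fixpoint, start Z0 = {0, 1, 4, 6, 7}, keep only states in Sat with some successor in Z. Already a fixed point.
Sat(EG ((EF valid) ∧ ¬recv)) = {0, 1, 4, 6, 7}
2 ∉ Sat(EG ((EF valid) ∧ ¬recv)) = {0, 1, 4, 6, 7}, so the formula does not hold at 2.

No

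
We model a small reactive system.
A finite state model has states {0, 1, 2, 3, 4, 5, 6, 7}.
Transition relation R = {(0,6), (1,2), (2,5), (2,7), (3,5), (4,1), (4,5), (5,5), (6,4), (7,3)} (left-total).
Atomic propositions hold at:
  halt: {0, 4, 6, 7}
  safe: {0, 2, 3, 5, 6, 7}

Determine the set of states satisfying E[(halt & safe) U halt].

Sat(halt & safe) = {0, 6, 7}
E[(halt & safe) U halt]: least fixpoint, start Z0 = Sat(halt) = {0, 4, 6, 7}, add states in Sat(halt & safe) with some successor in Z. Already a fixed point.
Sat(E[(halt & safe) U halt]) = {0, 4, 6, 7}

{0, 4, 6, 7}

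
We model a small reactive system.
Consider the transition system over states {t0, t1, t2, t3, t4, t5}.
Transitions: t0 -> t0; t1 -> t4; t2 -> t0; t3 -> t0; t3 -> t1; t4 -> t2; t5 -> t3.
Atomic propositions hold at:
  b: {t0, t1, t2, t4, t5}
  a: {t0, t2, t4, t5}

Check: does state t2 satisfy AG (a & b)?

Sat(a & b) = {t0, t2, t4, t5}
AG (a & b): greatest fixpoint, start Z0 = {t0, t2, t4, t5}, keep only states in Sat with every successor in Z. Z1 = {t0, t2, t4}; fixed.
Sat(AG (a & b)) = {t0, t2, t4}
t2 ∈ Sat(AG (a & b)) = {t0, t2, t4}, so the formula holds at t2.

Yes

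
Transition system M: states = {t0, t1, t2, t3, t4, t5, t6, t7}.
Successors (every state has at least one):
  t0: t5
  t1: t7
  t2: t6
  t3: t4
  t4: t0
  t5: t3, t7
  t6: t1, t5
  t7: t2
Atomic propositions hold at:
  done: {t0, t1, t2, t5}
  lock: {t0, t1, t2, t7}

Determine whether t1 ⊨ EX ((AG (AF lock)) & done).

No

AF lock: least fixpoint, start Z0 = {t0, t1, t2, t7}, add states with every successor in Z. Z1 = {t0, t1, t2, t4, t7}; Z2 = {t0, t1, t2, t3, t4, t7}; Z3 = {t0, t1, t2, t3, t4, t5, t7}; Z4 = {t0, t1, t2, t3, t4, t5, t6, t7}; fixed.
Sat(AF lock) = {t0, t1, t2, t3, t4, t5, t6, t7}
AG (AF lock): greatest fixpoint, start Z0 = {t0, t1, t2, t3, t4, t5, t6, t7}, keep only states in Sat with every successor in Z. Already a fixed point.
Sat(AG (AF lock)) = {t0, t1, t2, t3, t4, t5, t6, t7}
Sat((AG (AF lock)) & done) = {t0, t1, t2, t5}
Sat(EX ((AG (AF lock)) & done)) = {s : some successor in {t0, t1, t2, t5}} = {t0, t4, t6, t7}
t1 ∉ Sat(EX ((AG (AF lock)) & done)) = {t0, t4, t6, t7}, so the formula does not hold at t1.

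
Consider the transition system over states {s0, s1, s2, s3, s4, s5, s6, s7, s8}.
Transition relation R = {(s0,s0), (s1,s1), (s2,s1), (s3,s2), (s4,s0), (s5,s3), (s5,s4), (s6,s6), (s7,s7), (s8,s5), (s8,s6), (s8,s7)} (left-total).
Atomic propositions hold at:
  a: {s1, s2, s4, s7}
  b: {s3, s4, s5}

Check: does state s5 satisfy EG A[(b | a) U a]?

Yes

Sat(b | a) = {s1, s2, s3, s4, s5, s7}
A[(b | a) U a]: least fixpoint, start Z0 = Sat(a) = {s1, s2, s4, s7}, add states in Sat(b | a) with every successor in Z. Z1 = {s1, s2, s3, s4, s7}; Z2 = {s1, s2, s3, s4, s5, s7}; fixed.
Sat(A[(b | a) U a]) = {s1, s2, s3, s4, s5, s7}
EG A[(b | a) U a]: greatest fixpoint, start Z0 = {s1, s2, s3, s4, s5, s7}, keep only states in Sat with some successor in Z. Z1 = {s1, s2, s3, s5, s7}; fixed.
Sat(EG A[(b | a) U a]) = {s1, s2, s3, s5, s7}
s5 ∈ Sat(EG A[(b | a) U a]) = {s1, s2, s3, s5, s7}, so the formula holds at s5.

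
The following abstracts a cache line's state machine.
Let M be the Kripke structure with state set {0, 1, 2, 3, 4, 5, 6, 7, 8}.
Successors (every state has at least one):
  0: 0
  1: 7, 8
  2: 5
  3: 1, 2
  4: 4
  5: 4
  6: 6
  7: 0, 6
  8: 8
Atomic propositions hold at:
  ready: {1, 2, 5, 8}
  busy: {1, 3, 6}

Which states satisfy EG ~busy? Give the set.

{0, 2, 4, 5, 7, 8}

Sat(~busy) = {0, 2, 4, 5, 7, 8}
EG ~busy: greatest fixpoint, start Z0 = {0, 2, 4, 5, 7, 8}, keep only states in Sat with some successor in Z. Already a fixed point.
Sat(EG ~busy) = {0, 2, 4, 5, 7, 8}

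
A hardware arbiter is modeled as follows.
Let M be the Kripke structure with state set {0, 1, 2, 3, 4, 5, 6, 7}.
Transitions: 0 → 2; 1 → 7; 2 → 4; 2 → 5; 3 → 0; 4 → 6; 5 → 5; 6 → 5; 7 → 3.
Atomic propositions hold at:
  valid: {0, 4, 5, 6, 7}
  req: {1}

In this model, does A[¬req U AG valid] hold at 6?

Yes

Sat(¬req) = {0, 2, 3, 4, 5, 6, 7}
AG valid: greatest fixpoint, start Z0 = {0, 4, 5, 6, 7}, keep only states in Sat with every successor in Z. Z1 = {4, 5, 6}; fixed.
Sat(AG valid) = {4, 5, 6}
A[¬req U AG valid]: least fixpoint, start Z0 = Sat(AG valid) = {4, 5, 6}, add states in Sat(¬req) with every successor in Z. Z1 = {2, 4, 5, 6}; Z2 = {0, 2, 4, 5, 6}; Z3 = {0, 2, 3, 4, 5, 6}; Z4 = {0, 2, 3, 4, 5, 6, 7}; fixed.
Sat(A[¬req U AG valid]) = {0, 2, 3, 4, 5, 6, 7}
6 ∈ Sat(A[¬req U AG valid]) = {0, 2, 3, 4, 5, 6, 7}, so the formula holds at 6.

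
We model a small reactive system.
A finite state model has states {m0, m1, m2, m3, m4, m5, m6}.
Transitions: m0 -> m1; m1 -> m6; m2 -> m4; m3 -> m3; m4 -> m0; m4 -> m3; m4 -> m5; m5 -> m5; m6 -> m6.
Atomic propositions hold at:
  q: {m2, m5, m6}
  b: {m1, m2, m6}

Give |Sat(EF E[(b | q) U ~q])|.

5

Sat(b | q) = {m1, m2, m5, m6}
Sat(~q) = {m0, m1, m3, m4}
E[(b | q) U ~q]: least fixpoint, start Z0 = Sat(~q) = {m0, m1, m3, m4}, add states in Sat(b | q) with some successor in Z. Z1 = {m0, m1, m2, m3, m4}; fixed.
Sat(E[(b | q) U ~q]) = {m0, m1, m2, m3, m4}
EF E[(b | q) U ~q]: least fixpoint, start Z0 = {m0, m1, m2, m3, m4}, add states with some successor in Z. Already a fixed point.
Sat(EF E[(b | q) U ~q]) = {m0, m1, m2, m3, m4}
|Sat(EF E[(b | q) U ~q])| = |{m0, m1, m2, m3, m4}| = 5.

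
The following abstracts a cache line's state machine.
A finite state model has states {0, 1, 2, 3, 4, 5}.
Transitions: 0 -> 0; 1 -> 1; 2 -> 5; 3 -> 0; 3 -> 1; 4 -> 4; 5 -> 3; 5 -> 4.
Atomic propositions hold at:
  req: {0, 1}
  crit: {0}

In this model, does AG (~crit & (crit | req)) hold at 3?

Sat(~crit) = {1, 2, 3, 4, 5}
Sat(crit | req) = {0, 1}
Sat(~crit & (crit | req)) = {1}
AG (~crit & (crit | req)): greatest fixpoint, start Z0 = {1}, keep only states in Sat with every successor in Z. Already a fixed point.
Sat(AG (~crit & (crit | req))) = {1}
3 ∉ Sat(AG (~crit & (crit | req))) = {1}, so the formula does not hold at 3.

No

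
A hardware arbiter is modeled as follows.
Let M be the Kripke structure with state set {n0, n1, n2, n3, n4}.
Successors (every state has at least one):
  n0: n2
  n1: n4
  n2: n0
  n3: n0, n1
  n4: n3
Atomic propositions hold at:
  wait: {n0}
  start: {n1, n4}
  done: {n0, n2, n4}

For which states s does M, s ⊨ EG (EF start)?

EF start: least fixpoint, start Z0 = {n1, n4}, add states with some successor in Z. Z1 = {n1, n3, n4}; fixed.
Sat(EF start) = {n1, n3, n4}
EG (EF start): greatest fixpoint, start Z0 = {n1, n3, n4}, keep only states in Sat with some successor in Z. Already a fixed point.
Sat(EG (EF start)) = {n1, n3, n4}

{n1, n3, n4}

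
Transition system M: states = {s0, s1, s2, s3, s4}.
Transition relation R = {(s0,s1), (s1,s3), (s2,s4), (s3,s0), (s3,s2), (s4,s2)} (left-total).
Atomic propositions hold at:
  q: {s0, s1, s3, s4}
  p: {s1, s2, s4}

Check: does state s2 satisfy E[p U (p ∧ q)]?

Sat(p ∧ q) = {s1, s4}
E[p U (p ∧ q)]: least fixpoint, start Z0 = Sat((p ∧ q)) = {s1, s4}, add states in Sat(p) with some successor in Z. Z1 = {s1, s2, s4}; fixed.
Sat(E[p U (p ∧ q)]) = {s1, s2, s4}
s2 ∈ Sat(E[p U (p ∧ q)]) = {s1, s2, s4}, so the formula holds at s2.

Yes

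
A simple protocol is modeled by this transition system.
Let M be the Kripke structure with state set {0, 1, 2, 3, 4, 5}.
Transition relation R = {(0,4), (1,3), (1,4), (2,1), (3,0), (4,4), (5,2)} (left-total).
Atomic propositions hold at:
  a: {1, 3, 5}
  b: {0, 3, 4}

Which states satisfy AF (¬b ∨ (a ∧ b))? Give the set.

Sat(¬b) = {1, 2, 5}
Sat(a ∧ b) = {3}
Sat(¬b ∨ (a ∧ b)) = {1, 2, 3, 5}
AF (¬b ∨ (a ∧ b)): least fixpoint, start Z0 = {1, 2, 3, 5}, add states with every successor in Z. Already a fixed point.
Sat(AF (¬b ∨ (a ∧ b))) = {1, 2, 3, 5}

{1, 2, 3, 5}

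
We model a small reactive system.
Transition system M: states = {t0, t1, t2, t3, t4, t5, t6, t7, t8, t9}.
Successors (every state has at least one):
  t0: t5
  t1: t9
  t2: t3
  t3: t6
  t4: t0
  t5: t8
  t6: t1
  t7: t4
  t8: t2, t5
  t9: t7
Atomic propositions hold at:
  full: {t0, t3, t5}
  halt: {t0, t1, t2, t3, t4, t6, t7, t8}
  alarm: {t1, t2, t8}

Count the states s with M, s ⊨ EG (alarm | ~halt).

Sat(~halt) = {t5, t9}
Sat(alarm | ~halt) = {t1, t2, t5, t8, t9}
EG (alarm | ~halt): greatest fixpoint, start Z0 = {t1, t2, t5, t8, t9}, keep only states in Sat with some successor in Z. Z1 = {t1, t5, t8}; Z2 = {t5, t8}; fixed.
Sat(EG (alarm | ~halt)) = {t5, t8}
|Sat(EG (alarm | ~halt))| = |{t5, t8}| = 2.

2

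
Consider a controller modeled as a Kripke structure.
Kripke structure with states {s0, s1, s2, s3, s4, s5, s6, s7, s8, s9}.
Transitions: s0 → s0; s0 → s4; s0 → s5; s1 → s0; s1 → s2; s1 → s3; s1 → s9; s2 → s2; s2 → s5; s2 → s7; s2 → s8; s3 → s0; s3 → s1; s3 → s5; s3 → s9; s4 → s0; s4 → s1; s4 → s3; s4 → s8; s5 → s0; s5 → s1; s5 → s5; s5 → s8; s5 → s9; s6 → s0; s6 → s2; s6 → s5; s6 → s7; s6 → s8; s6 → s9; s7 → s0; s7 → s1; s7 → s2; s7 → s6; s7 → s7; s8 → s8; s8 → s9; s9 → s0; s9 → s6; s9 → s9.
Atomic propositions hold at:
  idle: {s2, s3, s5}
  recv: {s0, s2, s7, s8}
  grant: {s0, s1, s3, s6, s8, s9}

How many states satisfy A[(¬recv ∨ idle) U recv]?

4

Sat(¬recv) = {s1, s3, s4, s5, s6, s9}
Sat(¬recv ∨ idle) = {s1, s2, s3, s4, s5, s6, s9}
A[(¬recv ∨ idle) U recv]: least fixpoint, start Z0 = Sat(recv) = {s0, s2, s7, s8}, add states in Sat(¬recv ∨ idle) with every successor in Z. Already a fixed point.
Sat(A[(¬recv ∨ idle) U recv]) = {s0, s2, s7, s8}
|Sat(A[(¬recv ∨ idle) U recv])| = |{s0, s2, s7, s8}| = 4.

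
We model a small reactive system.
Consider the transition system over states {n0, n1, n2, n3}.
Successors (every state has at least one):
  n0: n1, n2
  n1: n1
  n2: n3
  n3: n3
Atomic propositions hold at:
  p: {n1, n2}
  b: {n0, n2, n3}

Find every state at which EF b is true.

{n0, n2, n3}

EF b: least fixpoint, start Z0 = {n0, n2, n3}, add states with some successor in Z. Already a fixed point.
Sat(EF b) = {n0, n2, n3}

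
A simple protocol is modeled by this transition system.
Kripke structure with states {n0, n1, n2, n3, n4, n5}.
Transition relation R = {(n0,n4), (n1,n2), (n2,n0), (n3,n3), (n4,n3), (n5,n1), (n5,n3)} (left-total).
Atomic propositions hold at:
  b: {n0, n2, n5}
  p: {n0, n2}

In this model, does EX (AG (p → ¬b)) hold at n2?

No

Sat(¬b) = {n1, n3, n4}
Sat(p → ¬b) = {n1, n3, n4, n5}
AG (p → ¬b): greatest fixpoint, start Z0 = {n1, n3, n4, n5}, keep only states in Sat with every successor in Z. Z1 = {n3, n4, n5}; Z2 = {n3, n4}; fixed.
Sat(AG (p → ¬b)) = {n3, n4}
Sat(EX (AG (p → ¬b))) = {s : some successor in {n3, n4}} = {n0, n3, n4, n5}
n2 ∉ Sat(EX (AG (p → ¬b))) = {n0, n3, n4, n5}, so the formula does not hold at n2.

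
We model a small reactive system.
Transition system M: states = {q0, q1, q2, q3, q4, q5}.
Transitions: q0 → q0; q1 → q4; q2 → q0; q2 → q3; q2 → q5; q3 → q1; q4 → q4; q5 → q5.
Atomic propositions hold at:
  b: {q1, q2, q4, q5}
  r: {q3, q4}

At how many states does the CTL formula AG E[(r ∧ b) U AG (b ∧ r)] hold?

1

Sat(r ∧ b) = {q4}
Sat(b ∧ r) = {q4}
AG (b ∧ r): greatest fixpoint, start Z0 = {q4}, keep only states in Sat with every successor in Z. Already a fixed point.
Sat(AG (b ∧ r)) = {q4}
E[(r ∧ b) U AG (b ∧ r)]: least fixpoint, start Z0 = Sat(AG (b ∧ r)) = {q4}, add states in Sat(r ∧ b) with some successor in Z. Already a fixed point.
Sat(E[(r ∧ b) U AG (b ∧ r)]) = {q4}
AG E[(r ∧ b) U AG (b ∧ r)]: greatest fixpoint, start Z0 = {q4}, keep only states in Sat with every successor in Z. Already a fixed point.
Sat(AG E[(r ∧ b) U AG (b ∧ r)]) = {q4}
|Sat(AG E[(r ∧ b) U AG (b ∧ r)])| = |{q4}| = 1.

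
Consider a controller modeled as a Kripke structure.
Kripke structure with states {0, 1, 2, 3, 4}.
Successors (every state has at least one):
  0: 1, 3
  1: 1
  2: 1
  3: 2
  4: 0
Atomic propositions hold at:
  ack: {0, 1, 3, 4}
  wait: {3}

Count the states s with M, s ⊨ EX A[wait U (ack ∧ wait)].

1

Sat(ack ∧ wait) = {3}
A[wait U (ack ∧ wait)]: least fixpoint, start Z0 = Sat((ack ∧ wait)) = {3}, add states in Sat(wait) with every successor in Z. Already a fixed point.
Sat(A[wait U (ack ∧ wait)]) = {3}
Sat(EX A[wait U (ack ∧ wait)]) = {s : some successor in {3}} = {0}
|Sat(EX A[wait U (ack ∧ wait)])| = |{0}| = 1.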